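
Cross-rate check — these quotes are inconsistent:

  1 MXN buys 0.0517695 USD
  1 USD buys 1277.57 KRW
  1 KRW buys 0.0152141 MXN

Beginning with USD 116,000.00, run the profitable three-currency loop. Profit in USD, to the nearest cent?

Profit: USD 724.74

Profitable loop is USD → KRW → MXN → USD:
USD 116,000.00 × 1277.57 = KRW 148,198,120
KRW 148,198,120 × 0.0152141 = MXN 2,254,701.02
MXN 2,254,701.02 × 0.0517695 = USD 116,724.74
Profit = USD 116,724.74 − USD 116,000.00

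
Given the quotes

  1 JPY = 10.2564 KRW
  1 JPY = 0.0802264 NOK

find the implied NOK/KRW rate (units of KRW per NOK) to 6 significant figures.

1 NOK ÷ 0.0802264 = 12.4647 JPY
12.4647 JPY × 10.2564 = 127.843 KRW

NOK/KRW = 127.843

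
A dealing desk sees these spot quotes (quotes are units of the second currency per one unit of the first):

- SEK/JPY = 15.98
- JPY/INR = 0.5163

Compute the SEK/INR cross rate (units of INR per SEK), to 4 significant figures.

1 SEK × 15.98 = 15.98 JPY
15.98 JPY × 0.5163 = 8.25047 INR

SEK/INR = 8.250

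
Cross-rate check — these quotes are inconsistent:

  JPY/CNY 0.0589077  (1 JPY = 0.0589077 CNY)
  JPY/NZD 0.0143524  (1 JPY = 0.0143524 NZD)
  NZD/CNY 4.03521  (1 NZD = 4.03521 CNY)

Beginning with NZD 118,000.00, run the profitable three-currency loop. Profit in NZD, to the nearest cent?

Profit: NZD 2,022.70

Profitable loop is NZD → JPY → CNY → NZD:
NZD 118,000.00 ÷ 0.0143524 = JPY 8,221,621
JPY 8,221,621 × 0.0589077 = CNY 484,316.81
CNY 484,316.81 ÷ 4.03521 = NZD 120,022.70
Profit = NZD 120,022.70 − NZD 118,000.00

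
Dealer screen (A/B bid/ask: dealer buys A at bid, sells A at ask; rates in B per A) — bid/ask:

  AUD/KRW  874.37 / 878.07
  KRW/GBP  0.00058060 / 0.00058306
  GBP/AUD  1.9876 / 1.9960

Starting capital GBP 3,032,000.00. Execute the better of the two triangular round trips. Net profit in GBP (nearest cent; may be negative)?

Net profit: GBP 27,359.16

Best loop GBP → AUD → KRW → GBP:
GBP 3,032,000.00 × 1.9876 (sell GBP at bid) = AUD 6,026,403.20
AUD 6,026,403.20 × 874.37 (sell AUD at bid) = KRW 5,269,306,166
KRW 5,269,306,166 × 0.00058060 (sell KRW at bid) = GBP 3,059,359.16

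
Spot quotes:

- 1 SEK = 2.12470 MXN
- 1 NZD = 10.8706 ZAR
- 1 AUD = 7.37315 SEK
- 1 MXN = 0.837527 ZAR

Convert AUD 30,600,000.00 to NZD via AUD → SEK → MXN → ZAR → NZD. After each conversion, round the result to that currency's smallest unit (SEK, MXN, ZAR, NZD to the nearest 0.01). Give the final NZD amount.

AUD 30,600,000.00 × 7.37315 = SEK 225,618,390.00
SEK 225,618,390.00 × 2.12470 = MXN 479,371,393.23
MXN 479,371,393.23 × 0.837527 = ZAR 401,486,484.86
ZAR 401,486,484.86 ÷ 10.8706 = NZD 36,933,240.56

NZD 36,933,240.56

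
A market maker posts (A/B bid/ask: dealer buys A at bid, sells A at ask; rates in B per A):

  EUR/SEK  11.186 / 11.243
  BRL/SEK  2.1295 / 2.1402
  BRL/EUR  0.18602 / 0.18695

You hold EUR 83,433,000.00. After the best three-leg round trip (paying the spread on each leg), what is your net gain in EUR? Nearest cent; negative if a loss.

Best loop EUR → BRL → SEK → EUR:
EUR 83,433,000.00 ÷ 0.18695 (buy BRL at ask) = BRL 446,285,102.97
BRL 446,285,102.97 × 2.1295 (sell BRL at bid) = SEK 950,364,126.77
SEK 950,364,126.77 ÷ 11.243 (buy EUR at ask) = EUR 84,529,407.34

Net profit: EUR 1,096,407.34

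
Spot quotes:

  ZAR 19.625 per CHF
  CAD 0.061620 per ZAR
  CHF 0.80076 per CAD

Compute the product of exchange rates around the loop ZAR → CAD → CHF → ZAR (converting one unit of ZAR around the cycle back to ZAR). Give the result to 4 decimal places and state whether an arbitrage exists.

Around ZAR → CAD → CHF → ZAR: 1 × 0.061620 × 0.80076 × 19.625 = 0.968353
Product < 1; profitable direction is ZAR → CHF → CAD → ZAR.

0.9684 (arbitrage exists)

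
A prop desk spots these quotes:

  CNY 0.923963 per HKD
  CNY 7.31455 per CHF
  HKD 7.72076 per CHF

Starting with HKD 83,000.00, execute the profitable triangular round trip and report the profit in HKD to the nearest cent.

Profitable loop is HKD → CHF → CNY → HKD:
HKD 83,000.00 ÷ 7.72076 = CHF 10,750.24
CHF 10,750.24 × 7.31455 = CNY 78,633.15
CNY 78,633.15 ÷ 0.923963 = HKD 85,104.22
Profit = HKD 85,104.22 − HKD 83,000.00

Profit: HKD 2,104.22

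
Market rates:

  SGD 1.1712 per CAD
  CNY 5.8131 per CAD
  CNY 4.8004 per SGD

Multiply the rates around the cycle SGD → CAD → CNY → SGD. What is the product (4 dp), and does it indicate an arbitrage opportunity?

1.0339 (arbitrage exists)

Around SGD → CAD → CNY → SGD: 1 ÷ 1.1712 × 5.8131 ÷ 4.8004 = 1.033949
Product > 1; profitable direction is SGD → CAD → CNY → SGD.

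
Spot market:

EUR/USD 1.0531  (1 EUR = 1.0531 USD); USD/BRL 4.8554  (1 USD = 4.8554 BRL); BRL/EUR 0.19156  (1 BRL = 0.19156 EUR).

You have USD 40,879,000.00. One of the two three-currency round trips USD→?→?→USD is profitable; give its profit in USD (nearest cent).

Profitable loop is USD → EUR → BRL → USD:
USD 40,879,000.00 ÷ 1.0531 = EUR 38,817,776.09
EUR 38,817,776.09 ÷ 0.19156 = BRL 202,640,301.16
BRL 202,640,301.16 ÷ 4.8554 = USD 41,735,037.52
Profit = USD 41,735,037.52 − USD 40,879,000.00

Profit: USD 856,037.52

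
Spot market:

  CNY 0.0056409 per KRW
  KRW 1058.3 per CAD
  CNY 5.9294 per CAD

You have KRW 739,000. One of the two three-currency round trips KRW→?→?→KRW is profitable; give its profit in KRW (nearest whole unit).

Profit: KRW 5,031

Profitable loop is KRW → CNY → CAD → KRW:
KRW 739,000 × 0.0056409 = CNY 4,168.63
CNY 4,168.63 ÷ 5.9294 = CAD 703.04
CAD 703.04 × 1058.3 = KRW 744,031
Profit = KRW 744,031 − KRW 739,000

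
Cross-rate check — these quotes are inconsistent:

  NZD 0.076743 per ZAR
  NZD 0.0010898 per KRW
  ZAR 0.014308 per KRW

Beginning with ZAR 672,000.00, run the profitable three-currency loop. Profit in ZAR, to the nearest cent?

Profit: ZAR 5,080.29

Profitable loop is ZAR → NZD → KRW → ZAR:
ZAR 672,000.00 × 0.076743 = NZD 51,571.30
NZD 51,571.30 ÷ 0.0010898 = KRW 47,321,798
KRW 47,321,798 × 0.014308 = ZAR 677,080.29
Profit = ZAR 677,080.29 − ZAR 672,000.00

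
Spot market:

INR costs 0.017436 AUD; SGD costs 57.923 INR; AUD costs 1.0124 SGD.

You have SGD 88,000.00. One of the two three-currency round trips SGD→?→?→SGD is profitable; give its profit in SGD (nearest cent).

Profitable loop is SGD → INR → AUD → SGD:
SGD 88,000.00 × 57.923 = INR 5,097,224.00
INR 5,097,224.00 × 0.017436 = AUD 88,875.20
AUD 88,875.20 × 1.0124 = SGD 89,977.25
Profit = SGD 89,977.25 − SGD 88,000.00

Profit: SGD 1,977.25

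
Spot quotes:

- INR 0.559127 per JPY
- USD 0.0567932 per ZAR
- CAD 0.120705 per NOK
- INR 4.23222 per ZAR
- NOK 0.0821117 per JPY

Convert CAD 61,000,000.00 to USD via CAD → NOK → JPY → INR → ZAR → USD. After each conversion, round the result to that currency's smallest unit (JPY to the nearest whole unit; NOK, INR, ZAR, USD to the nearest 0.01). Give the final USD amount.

CAD 61,000,000.00 ÷ 0.120705 = NOK 505,364,317.97
NOK 505,364,317.97 ÷ 0.0821117 = JPY 6,154,595,727
JPY 6,154,595,727 × 0.559127 = INR 3,441,200,645.05
INR 3,441,200,645.05 ÷ 4.23222 = ZAR 813,095,879.95
ZAR 813,095,879.95 × 0.0567932 = USD 46,178,316.93

USD 46,178,316.93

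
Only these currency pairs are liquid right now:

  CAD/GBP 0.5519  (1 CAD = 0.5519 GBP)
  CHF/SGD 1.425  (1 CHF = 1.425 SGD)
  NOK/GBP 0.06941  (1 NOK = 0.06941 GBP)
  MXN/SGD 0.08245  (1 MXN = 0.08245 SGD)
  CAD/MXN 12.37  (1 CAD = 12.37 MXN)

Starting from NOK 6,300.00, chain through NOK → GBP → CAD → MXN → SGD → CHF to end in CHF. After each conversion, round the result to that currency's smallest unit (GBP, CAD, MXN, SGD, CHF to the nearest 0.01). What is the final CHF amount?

CHF 567.08

NOK 6,300.00 × 0.06941 = GBP 437.28
GBP 437.28 ÷ 0.5519 = CAD 792.32
CAD 792.32 × 12.37 = MXN 9,801.00
MXN 9,801.00 × 0.08245 = SGD 808.09
SGD 808.09 ÷ 1.425 = CHF 567.08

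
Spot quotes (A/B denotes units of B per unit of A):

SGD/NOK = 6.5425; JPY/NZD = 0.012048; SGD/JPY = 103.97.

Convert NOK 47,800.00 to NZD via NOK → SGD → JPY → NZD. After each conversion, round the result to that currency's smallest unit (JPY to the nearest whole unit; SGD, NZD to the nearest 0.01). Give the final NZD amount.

NOK 47,800.00 ÷ 6.5425 = SGD 7,306.08
SGD 7,306.08 × 103.97 = JPY 759,613
JPY 759,613 × 0.012048 = NZD 9,151.82

NZD 9,151.82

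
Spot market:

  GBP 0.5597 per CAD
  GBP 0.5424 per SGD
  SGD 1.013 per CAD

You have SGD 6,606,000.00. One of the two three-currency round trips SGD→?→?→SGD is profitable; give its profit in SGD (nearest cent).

Profit: SGD 123,220.36

Profitable loop is SGD → CAD → GBP → SGD:
SGD 6,606,000.00 ÷ 1.013 = CAD 6,521,224.09
CAD 6,521,224.09 × 0.5597 = GBP 3,649,929.12
GBP 3,649,929.12 ÷ 0.5424 = SGD 6,729,220.36
Profit = SGD 6,729,220.36 − SGD 6,606,000.00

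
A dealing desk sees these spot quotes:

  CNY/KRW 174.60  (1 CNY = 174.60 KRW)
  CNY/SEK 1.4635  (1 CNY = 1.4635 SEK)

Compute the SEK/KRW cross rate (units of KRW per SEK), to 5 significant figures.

1 SEK ÷ 1.4635 = 0.683293 CNY
0.683293 CNY × 174.60 = 119.303 KRW

SEK/KRW = 119.30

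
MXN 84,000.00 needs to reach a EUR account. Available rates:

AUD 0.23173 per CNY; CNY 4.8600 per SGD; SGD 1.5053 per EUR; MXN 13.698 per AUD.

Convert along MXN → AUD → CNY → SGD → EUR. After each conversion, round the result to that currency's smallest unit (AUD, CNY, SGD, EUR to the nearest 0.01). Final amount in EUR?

EUR 3,617.27

MXN 84,000.00 ÷ 13.698 = AUD 6,132.28
AUD 6,132.28 ÷ 0.23173 = CNY 26,463.04
CNY 26,463.04 ÷ 4.8600 = SGD 5,445.07
SGD 5,445.07 ÷ 1.5053 = EUR 3,617.27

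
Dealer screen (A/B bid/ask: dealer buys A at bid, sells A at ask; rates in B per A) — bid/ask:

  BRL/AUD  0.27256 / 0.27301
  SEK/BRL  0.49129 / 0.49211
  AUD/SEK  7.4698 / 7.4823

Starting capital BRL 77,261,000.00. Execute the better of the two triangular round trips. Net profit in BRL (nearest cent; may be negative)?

Net profit: BRL 19,396.89

Best loop BRL → AUD → SEK → BRL:
BRL 77,261,000.00 × 0.27256 (sell BRL at bid) = AUD 21,058,258.16
AUD 21,058,258.16 × 7.4698 (sell AUD at bid) = SEK 157,300,976.80
SEK 157,300,976.80 × 0.49129 (sell SEK at bid) = BRL 77,280,396.89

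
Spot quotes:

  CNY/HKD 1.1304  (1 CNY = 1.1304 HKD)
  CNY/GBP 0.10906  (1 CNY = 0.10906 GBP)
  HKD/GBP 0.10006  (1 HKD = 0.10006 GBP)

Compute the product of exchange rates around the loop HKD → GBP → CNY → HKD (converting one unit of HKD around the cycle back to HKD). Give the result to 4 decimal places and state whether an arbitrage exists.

1.0371 (arbitrage exists)

Around HKD → GBP → CNY → HKD: 1 × 0.10006 ÷ 0.10906 × 1.1304 = 1.037116
Product > 1; profitable direction is HKD → GBP → CNY → HKD.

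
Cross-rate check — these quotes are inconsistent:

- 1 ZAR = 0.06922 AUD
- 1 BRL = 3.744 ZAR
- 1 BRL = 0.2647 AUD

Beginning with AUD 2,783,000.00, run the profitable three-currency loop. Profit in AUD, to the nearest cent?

Profit: AUD 59,495.02

Profitable loop is AUD → ZAR → BRL → AUD:
AUD 2,783,000.00 ÷ 0.06922 = ZAR 40,205,143.02
ZAR 40,205,143.02 ÷ 3.744 = BRL 10,738,553.16
BRL 10,738,553.16 × 0.2647 = AUD 2,842,495.02
Profit = AUD 2,842,495.02 − AUD 2,783,000.00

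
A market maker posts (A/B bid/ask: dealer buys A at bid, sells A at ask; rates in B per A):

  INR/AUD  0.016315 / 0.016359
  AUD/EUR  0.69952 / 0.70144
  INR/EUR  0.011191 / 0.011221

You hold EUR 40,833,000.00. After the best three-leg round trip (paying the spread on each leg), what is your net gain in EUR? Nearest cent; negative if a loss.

Best loop EUR → INR → AUD → EUR:
EUR 40,833,000.00 ÷ 0.011221 (buy INR at ask) = INR 3,638,980,483.02
INR 3,638,980,483.02 × 0.016315 (sell INR at bid) = AUD 59,369,966.58
AUD 59,369,966.58 × 0.69952 (sell AUD at bid) = EUR 41,530,479.02

Net profit: EUR 697,479.02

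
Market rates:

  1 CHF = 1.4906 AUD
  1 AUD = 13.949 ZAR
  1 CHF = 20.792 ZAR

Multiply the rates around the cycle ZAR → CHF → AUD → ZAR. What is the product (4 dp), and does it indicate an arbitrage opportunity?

1.0000 (no arbitrage)

Around ZAR → CHF → AUD → ZAR: 1 ÷ 20.792 × 1.4906 × 13.949 = 1.000018
Product ≈ 1 (deviation 0.002%, within rounding noise).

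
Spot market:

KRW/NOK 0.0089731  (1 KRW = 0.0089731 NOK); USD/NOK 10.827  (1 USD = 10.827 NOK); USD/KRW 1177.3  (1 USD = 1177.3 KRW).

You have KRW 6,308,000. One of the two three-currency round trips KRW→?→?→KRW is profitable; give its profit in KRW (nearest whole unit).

Profitable loop is KRW → USD → NOK → KRW:
KRW 6,308,000 ÷ 1177.3 = USD 5,358.02
USD 5,358.02 × 10.827 = NOK 58,011.31
NOK 58,011.31 ÷ 0.0089731 = KRW 6,465,024
Profit = KRW 6,465,024 − KRW 6,308,000

Profit: KRW 157,024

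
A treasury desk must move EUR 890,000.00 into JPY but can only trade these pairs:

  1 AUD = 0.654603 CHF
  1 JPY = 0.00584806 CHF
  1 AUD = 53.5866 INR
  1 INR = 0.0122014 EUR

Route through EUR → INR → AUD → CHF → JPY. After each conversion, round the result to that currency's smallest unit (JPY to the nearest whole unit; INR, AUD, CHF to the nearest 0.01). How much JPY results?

EUR 890,000.00 ÷ 0.0122014 = INR 72,942,449.23
INR 72,942,449.23 ÷ 53.5866 = AUD 1,361,206.89
AUD 1,361,206.89 × 0.654603 = CHF 891,050.11
CHF 891,050.11 ÷ 0.00584806 = JPY 152,366,787

JPY 152,366,787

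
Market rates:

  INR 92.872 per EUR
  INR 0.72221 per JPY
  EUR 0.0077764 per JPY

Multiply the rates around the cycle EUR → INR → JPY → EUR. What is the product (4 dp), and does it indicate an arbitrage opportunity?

1.0000 (no arbitrage)

Around EUR → INR → JPY → EUR: 1 × 92.872 ÷ 0.72221 × 0.0077764 = 1.000000
Product ≈ 1 (deviation 0.000%, within rounding noise).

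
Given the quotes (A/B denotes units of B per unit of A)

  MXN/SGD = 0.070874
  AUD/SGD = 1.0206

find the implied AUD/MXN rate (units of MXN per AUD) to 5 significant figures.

AUD/MXN = 14.400

1 AUD × 1.0206 = 1.0206 SGD
1.0206 SGD ÷ 0.070874 = 14.4002 MXN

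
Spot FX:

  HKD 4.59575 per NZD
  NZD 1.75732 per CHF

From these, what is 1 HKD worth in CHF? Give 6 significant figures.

HKD/CHF = 0.123821

1 HKD ÷ 4.59575 = 0.217592 NZD
0.217592 NZD ÷ 1.75732 = 0.123821 CHF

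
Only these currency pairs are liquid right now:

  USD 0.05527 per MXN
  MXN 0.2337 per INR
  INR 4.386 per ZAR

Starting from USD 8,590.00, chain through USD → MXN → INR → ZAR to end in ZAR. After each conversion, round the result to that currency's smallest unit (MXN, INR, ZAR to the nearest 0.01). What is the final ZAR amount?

ZAR 151,626.93

USD 8,590.00 ÷ 0.05527 = MXN 155,418.85
MXN 155,418.85 ÷ 0.2337 = INR 665,035.73
INR 665,035.73 ÷ 4.386 = ZAR 151,626.93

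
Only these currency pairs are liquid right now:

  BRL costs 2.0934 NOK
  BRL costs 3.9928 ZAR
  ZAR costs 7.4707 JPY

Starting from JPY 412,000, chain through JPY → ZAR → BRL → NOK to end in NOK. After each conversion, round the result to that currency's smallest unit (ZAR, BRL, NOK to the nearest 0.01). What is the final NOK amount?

JPY 412,000 ÷ 7.4707 = ZAR 55,148.78
ZAR 55,148.78 ÷ 3.9928 = BRL 13,812.06
BRL 13,812.06 × 2.0934 = NOK 28,914.17

NOK 28,914.17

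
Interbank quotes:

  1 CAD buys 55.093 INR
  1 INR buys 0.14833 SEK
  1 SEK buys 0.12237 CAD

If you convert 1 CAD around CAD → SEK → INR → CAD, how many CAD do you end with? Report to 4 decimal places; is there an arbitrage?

Around CAD → SEK → INR → CAD: 1 ÷ 0.12237 ÷ 0.14833 ÷ 55.093 = 0.999999
Product ≈ 1 (deviation 0.000%, within rounding noise).

1.0000 (no arbitrage)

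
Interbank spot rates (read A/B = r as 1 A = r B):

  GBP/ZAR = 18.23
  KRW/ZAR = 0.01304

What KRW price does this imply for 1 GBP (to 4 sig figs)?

GBP/KRW = 1398

1 GBP × 18.23 = 18.23 ZAR
18.23 ZAR ÷ 0.01304 = 1398.01 KRW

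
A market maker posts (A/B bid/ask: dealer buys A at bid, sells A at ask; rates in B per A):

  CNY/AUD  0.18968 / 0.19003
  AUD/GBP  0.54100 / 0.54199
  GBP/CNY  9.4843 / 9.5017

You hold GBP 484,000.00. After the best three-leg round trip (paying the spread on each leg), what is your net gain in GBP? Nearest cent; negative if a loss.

Net profit: GBP 10,573.23

Best loop GBP → AUD → CNY → GBP:
GBP 484,000.00 ÷ 0.54199 (buy AUD at ask) = AUD 893,005.41
AUD 893,005.41 ÷ 0.19003 (buy CNY at ask) = CNY 4,699,286.46
CNY 4,699,286.46 ÷ 9.5017 (buy GBP at ask) = GBP 494,573.23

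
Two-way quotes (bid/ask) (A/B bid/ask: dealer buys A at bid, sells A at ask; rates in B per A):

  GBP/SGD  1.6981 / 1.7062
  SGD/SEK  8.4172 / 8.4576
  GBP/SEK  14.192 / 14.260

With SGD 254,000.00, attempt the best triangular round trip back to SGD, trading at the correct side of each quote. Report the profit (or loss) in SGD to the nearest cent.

Net profit: SGD 592.20

Best loop SGD → SEK → GBP → SGD:
SGD 254,000.00 × 8.4172 (sell SGD at bid) = SEK 2,137,968.80
SEK 2,137,968.80 ÷ 14.260 (buy GBP at ask) = GBP 149,927.69
GBP 149,927.69 × 1.6981 (sell GBP at bid) = SGD 254,592.20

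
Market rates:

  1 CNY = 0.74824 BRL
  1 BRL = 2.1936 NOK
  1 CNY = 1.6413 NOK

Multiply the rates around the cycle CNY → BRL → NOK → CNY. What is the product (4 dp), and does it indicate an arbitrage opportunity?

1.0000 (no arbitrage)

Around CNY → BRL → NOK → CNY: 1 × 0.74824 × 2.1936 ÷ 1.6413 = 1.000024
Product ≈ 1 (deviation 0.002%, within rounding noise).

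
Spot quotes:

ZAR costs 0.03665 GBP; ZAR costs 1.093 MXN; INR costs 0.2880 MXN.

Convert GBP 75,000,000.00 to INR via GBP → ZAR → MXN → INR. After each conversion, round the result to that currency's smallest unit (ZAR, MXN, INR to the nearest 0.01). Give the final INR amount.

GBP 75,000,000.00 ÷ 0.03665 = ZAR 2,046,384,720.33
ZAR 2,046,384,720.33 × 1.093 = MXN 2,236,698,499.32
MXN 2,236,698,499.32 ÷ 0.2880 = INR 7,766,314,233.75

INR 7,766,314,233.75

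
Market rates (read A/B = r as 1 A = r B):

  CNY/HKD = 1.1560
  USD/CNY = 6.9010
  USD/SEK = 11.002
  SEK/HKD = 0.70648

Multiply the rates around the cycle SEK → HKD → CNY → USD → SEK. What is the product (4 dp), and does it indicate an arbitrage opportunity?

0.9743 (arbitrage exists)

Around SEK → HKD → CNY → USD → SEK: 1 × 0.70648 ÷ 1.1560 ÷ 6.9010 × 11.002 = 0.974320
Product < 1; profitable direction is SEK → USD → CNY → HKD → SEK.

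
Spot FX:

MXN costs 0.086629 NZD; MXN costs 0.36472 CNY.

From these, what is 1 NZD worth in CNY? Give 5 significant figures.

1 NZD ÷ 0.086629 = 11.5435 MXN
11.5435 MXN × 0.36472 = 4.21014 CNY

NZD/CNY = 4.2101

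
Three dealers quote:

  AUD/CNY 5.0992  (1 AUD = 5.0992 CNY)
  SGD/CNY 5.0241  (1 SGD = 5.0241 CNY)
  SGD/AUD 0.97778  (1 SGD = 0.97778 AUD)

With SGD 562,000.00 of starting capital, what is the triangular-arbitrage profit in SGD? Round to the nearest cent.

Profit: SGD 4,306.30

Profitable loop is SGD → CNY → AUD → SGD:
SGD 562,000.00 × 5.0241 = CNY 2,823,544.20
CNY 2,823,544.20 ÷ 5.0992 = AUD 553,722.98
AUD 553,722.98 ÷ 0.97778 = SGD 566,306.30
Profit = SGD 566,306.30 − SGD 562,000.00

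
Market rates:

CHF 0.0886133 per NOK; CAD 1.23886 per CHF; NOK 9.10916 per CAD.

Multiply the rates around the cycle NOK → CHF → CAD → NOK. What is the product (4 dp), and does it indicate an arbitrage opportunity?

Around NOK → CHF → CAD → NOK: 1 × 0.0886133 × 1.23886 × 9.10916 = 0.999999
Product ≈ 1 (deviation 0.000%, within rounding noise).

1.0000 (no arbitrage)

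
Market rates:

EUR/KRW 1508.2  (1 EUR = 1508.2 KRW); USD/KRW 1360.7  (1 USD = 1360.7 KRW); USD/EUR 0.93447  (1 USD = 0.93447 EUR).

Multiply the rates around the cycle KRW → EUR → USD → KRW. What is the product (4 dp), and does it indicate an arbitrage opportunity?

0.9655 (arbitrage exists)

Around KRW → EUR → USD → KRW: 1 ÷ 1508.2 ÷ 0.93447 × 1360.7 = 0.965468
Product < 1; profitable direction is KRW → USD → EUR → KRW.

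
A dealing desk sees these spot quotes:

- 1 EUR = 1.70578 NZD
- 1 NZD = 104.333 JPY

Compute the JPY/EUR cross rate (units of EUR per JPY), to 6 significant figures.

JPY/EUR = 0.00561895

1 JPY ÷ 104.333 = 0.0095847 NZD
0.0095847 NZD ÷ 1.70578 = 0.00561895 EUR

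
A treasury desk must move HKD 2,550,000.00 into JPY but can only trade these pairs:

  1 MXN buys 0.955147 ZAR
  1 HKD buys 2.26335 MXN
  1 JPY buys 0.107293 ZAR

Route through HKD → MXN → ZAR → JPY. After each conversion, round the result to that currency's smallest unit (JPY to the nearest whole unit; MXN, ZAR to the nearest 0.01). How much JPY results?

HKD 2,550,000.00 × 2.26335 = MXN 5,771,542.50
MXN 5,771,542.50 × 0.955147 = ZAR 5,512,671.50
ZAR 5,512,671.50 ÷ 0.107293 = JPY 51,379,601

JPY 51,379,601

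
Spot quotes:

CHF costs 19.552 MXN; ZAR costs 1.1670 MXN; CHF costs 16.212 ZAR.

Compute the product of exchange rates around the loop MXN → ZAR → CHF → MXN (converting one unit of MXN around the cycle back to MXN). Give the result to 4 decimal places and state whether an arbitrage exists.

Around MXN → ZAR → CHF → MXN: 1 ÷ 1.1670 ÷ 16.212 × 19.552 = 1.033436
Product > 1; profitable direction is MXN → ZAR → CHF → MXN.

1.0334 (arbitrage exists)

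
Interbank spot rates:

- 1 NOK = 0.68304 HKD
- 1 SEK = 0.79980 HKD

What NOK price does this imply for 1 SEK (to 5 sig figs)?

1 SEK × 0.79980 = 0.7998 HKD
0.7998 HKD ÷ 0.68304 = 1.17094 NOK

SEK/NOK = 1.1709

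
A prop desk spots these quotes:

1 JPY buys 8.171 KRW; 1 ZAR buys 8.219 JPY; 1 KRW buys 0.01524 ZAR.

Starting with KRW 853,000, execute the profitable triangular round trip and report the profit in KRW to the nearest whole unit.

Profitable loop is KRW → ZAR → JPY → KRW:
KRW 853,000 × 0.01524 = ZAR 12,999.72
ZAR 12,999.72 × 8.219 = JPY 106,845
JPY 106,845 × 8.171 = KRW 873,028
Profit = KRW 873,028 − KRW 853,000

Profit: KRW 20,028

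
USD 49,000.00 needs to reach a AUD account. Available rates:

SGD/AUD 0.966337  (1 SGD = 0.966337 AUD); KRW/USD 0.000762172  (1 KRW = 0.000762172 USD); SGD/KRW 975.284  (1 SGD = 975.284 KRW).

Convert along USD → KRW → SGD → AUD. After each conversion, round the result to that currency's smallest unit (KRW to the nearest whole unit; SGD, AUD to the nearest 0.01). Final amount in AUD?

AUD 63,700.17

USD 49,000.00 ÷ 0.000762172 = KRW 64,289,950
KRW 64,289,950 ÷ 975.284 = SGD 65,919.21
SGD 65,919.21 × 0.966337 = AUD 63,700.17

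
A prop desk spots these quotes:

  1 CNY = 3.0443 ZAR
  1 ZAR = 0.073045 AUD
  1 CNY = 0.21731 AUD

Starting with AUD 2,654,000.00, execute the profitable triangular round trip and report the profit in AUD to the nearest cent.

Profit: AUD 61,808.53

Profitable loop is AUD → CNY → ZAR → AUD:
AUD 2,654,000.00 ÷ 0.21731 = CNY 12,212,967.65
CNY 12,212,967.65 × 3.0443 = ZAR 37,179,937.42
ZAR 37,179,937.42 × 0.073045 = AUD 2,715,808.53
Profit = AUD 2,715,808.53 − AUD 2,654,000.00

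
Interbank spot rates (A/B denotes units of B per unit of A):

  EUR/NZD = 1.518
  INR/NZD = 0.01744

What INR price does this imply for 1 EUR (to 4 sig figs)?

1 EUR × 1.518 = 1.518 NZD
1.518 NZD ÷ 0.01744 = 87.0413 INR

EUR/INR = 87.04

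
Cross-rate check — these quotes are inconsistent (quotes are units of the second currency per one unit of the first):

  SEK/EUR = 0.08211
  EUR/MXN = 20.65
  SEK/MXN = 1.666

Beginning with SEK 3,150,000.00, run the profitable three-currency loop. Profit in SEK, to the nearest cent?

Profit: SEK 55,912.50

Profitable loop is SEK → EUR → MXN → SEK:
SEK 3,150,000.00 × 0.08211 = EUR 258,646.50
EUR 258,646.50 × 20.65 = MXN 5,341,050.22
MXN 5,341,050.22 ÷ 1.666 = SEK 3,205,912.50
Profit = SEK 3,205,912.50 − SEK 3,150,000.00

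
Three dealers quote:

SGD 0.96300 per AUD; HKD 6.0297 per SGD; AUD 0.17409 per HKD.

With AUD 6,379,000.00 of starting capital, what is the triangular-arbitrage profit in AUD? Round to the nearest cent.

Profitable loop is AUD → SGD → HKD → AUD:
AUD 6,379,000.00 × 0.96300 = SGD 6,142,977.00
SGD 6,142,977.00 × 6.0297 = HKD 37,040,308.42
HKD 37,040,308.42 × 0.17409 = AUD 6,448,347.29
Profit = AUD 6,448,347.29 − AUD 6,379,000.00

Profit: AUD 69,347.29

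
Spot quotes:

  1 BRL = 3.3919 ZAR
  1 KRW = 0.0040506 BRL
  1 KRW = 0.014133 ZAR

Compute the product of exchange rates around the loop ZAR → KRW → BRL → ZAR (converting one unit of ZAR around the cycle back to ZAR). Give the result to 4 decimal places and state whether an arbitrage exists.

0.9721 (arbitrage exists)

Around ZAR → KRW → BRL → ZAR: 1 ÷ 0.014133 × 0.0040506 × 3.3919 = 0.972138
Product < 1; profitable direction is ZAR → BRL → KRW → ZAR.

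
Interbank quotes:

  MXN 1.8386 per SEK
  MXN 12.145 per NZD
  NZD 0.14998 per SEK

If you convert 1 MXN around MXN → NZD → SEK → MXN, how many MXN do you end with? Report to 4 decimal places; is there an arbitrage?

1.0094 (arbitrage exists)

Around MXN → NZD → SEK → MXN: 1 ÷ 12.145 ÷ 0.14998 × 1.8386 = 1.009384
Product > 1; profitable direction is MXN → NZD → SEK → MXN.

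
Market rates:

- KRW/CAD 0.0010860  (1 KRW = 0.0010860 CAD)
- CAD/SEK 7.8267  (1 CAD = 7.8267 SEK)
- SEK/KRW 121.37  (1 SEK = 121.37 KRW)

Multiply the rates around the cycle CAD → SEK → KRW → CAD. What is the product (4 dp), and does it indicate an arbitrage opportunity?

Around CAD → SEK → KRW → CAD: 1 × 7.8267 × 121.37 × 0.0010860 = 1.031620
Product > 1; profitable direction is CAD → SEK → KRW → CAD.

1.0316 (arbitrage exists)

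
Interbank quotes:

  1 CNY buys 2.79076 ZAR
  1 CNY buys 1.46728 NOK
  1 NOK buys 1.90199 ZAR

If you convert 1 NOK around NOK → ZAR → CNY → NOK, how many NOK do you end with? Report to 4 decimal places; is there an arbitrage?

Around NOK → ZAR → CNY → NOK: 1 × 1.90199 ÷ 2.79076 × 1.46728 = 0.999997
Product ≈ 1 (deviation 0.000%, within rounding noise).

1.0000 (no arbitrage)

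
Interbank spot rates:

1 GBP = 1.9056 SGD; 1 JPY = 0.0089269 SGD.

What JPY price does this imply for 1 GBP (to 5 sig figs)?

1 GBP × 1.9056 = 1.9056 SGD
1.9056 SGD ÷ 0.0089269 = 213.467 JPY

GBP/JPY = 213.47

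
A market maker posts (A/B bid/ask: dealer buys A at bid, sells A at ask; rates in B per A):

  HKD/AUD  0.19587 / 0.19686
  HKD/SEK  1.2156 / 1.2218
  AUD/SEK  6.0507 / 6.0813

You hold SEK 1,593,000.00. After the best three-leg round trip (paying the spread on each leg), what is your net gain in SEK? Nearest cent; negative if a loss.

Net profit: SEK 24,530.80

Best loop SEK → AUD → HKD → SEK:
SEK 1,593,000.00 ÷ 6.0813 (buy AUD at ask) = AUD 261,950.57
AUD 261,950.57 ÷ 0.19686 (buy HKD at ask) = HKD 1,330,643.96
HKD 1,330,643.96 × 1.2156 (sell HKD at bid) = SEK 1,617,530.80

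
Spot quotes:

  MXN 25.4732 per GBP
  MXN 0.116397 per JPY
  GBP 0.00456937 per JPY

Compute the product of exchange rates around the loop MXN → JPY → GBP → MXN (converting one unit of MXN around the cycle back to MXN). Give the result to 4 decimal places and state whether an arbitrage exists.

1.0000 (no arbitrage)

Around MXN → JPY → GBP → MXN: 1 ÷ 0.116397 × 0.00456937 × 25.4732 = 0.999995
Product ≈ 1 (deviation 0.000%, within rounding noise).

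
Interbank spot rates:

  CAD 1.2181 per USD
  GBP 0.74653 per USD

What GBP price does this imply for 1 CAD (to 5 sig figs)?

1 CAD ÷ 1.2181 = 0.820951 USD
0.820951 USD × 0.74653 = 0.612864 GBP

CAD/GBP = 0.61286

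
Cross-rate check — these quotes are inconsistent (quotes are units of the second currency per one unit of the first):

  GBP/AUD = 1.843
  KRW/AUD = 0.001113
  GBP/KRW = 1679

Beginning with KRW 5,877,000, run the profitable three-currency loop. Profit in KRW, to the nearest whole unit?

Profitable loop is KRW → AUD → GBP → KRW:
KRW 5,877,000 × 0.001113 = AUD 6,541.10
AUD 6,541.10 ÷ 1.843 = GBP 3,549.16
GBP 3,549.16 × 1679 = KRW 5,959,039
Profit = KRW 5,959,039 − KRW 5,877,000

Profit: KRW 82,039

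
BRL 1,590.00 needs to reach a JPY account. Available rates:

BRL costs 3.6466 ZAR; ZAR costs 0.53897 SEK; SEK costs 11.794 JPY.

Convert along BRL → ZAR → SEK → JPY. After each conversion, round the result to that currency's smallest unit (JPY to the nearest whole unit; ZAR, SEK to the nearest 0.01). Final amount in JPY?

JPY 36,856

BRL 1,590.00 × 3.6466 = ZAR 5,798.09
ZAR 5,798.09 × 0.53897 = SEK 3,125.00
SEK 3,125.00 × 11.794 = JPY 36,856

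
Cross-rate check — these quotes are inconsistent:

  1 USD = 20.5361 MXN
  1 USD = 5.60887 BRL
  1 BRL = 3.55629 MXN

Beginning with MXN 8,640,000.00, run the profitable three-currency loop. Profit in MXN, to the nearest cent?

Profit: MXN 255,270.72

Profitable loop is MXN → BRL → USD → MXN:
MXN 8,640,000.00 ÷ 3.55629 = BRL 2,429,498.16
BRL 2,429,498.16 ÷ 5.60887 = USD 433,152.87
USD 433,152.87 × 20.5361 = MXN 8,895,270.72
Profit = MXN 8,895,270.72 − MXN 8,640,000.00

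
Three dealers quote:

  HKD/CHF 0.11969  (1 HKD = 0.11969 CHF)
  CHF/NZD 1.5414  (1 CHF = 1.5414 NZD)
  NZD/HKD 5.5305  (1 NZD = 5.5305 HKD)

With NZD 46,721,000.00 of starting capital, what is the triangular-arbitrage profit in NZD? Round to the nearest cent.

Profit: NZD 949,504.49

Profitable loop is NZD → HKD → CHF → NZD:
NZD 46,721,000.00 × 5.5305 = HKD 258,390,490.50
HKD 258,390,490.50 × 0.11969 = CHF 30,926,757.81
CHF 30,926,757.81 × 1.5414 = NZD 47,670,504.49
Profit = NZD 47,670,504.49 − NZD 46,721,000.00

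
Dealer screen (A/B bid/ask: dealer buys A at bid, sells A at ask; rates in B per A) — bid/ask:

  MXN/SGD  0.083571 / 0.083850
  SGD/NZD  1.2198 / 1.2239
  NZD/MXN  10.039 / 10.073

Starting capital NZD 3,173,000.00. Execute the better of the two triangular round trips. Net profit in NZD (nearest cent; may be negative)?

Best loop NZD → MXN → SGD → NZD:
NZD 3,173,000.00 × 10.039 (sell NZD at bid) = MXN 31,853,747.00
MXN 31,853,747.00 × 0.083571 (sell MXN at bid) = SGD 2,662,049.49
SGD 2,662,049.49 × 1.2198 (sell SGD at bid) = NZD 3,247,167.97

Net profit: NZD 74,167.97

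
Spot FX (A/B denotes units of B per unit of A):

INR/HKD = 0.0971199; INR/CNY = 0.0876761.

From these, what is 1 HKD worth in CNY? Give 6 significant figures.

HKD/CNY = 0.902761

1 HKD ÷ 0.0971199 = 10.2966 INR
10.2966 INR × 0.0876761 = 0.902761 CNY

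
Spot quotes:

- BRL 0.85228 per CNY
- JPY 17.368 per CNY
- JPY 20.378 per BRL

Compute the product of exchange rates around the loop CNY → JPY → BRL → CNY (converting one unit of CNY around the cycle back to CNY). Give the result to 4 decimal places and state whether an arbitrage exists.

Around CNY → JPY → BRL → CNY: 1 × 17.368 ÷ 20.378 ÷ 0.85228 = 1.000014
Product ≈ 1 (deviation 0.001%, within rounding noise).

1.0000 (no arbitrage)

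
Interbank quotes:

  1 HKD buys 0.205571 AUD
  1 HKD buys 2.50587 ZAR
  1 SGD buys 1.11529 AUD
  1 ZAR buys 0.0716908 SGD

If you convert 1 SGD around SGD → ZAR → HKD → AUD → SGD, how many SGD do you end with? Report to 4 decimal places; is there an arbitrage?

1.0260 (arbitrage exists)

Around SGD → ZAR → HKD → AUD → SGD: 1 ÷ 0.0716908 ÷ 2.50587 × 0.205571 ÷ 1.11529 = 1.026011
Product > 1; profitable direction is SGD → ZAR → HKD → AUD → SGD.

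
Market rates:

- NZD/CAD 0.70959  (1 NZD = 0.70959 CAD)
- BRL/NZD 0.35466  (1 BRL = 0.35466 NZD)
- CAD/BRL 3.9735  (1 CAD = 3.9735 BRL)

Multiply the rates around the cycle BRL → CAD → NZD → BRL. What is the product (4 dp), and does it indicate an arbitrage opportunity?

Around BRL → CAD → NZD → BRL: 1 ÷ 3.9735 ÷ 0.70959 ÷ 0.35466 = 1.000016
Product ≈ 1 (deviation 0.002%, within rounding noise).

1.0000 (no arbitrage)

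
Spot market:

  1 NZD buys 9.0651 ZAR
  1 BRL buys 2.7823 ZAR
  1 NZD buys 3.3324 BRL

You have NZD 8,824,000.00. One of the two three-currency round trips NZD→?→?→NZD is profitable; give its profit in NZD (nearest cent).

Profit: NZD 201,140.71

Profitable loop is NZD → BRL → ZAR → NZD:
NZD 8,824,000.00 × 3.3324 = BRL 29,405,097.60
BRL 29,405,097.60 × 2.7823 = ZAR 81,813,803.05
ZAR 81,813,803.05 ÷ 9.0651 = NZD 9,025,140.71
Profit = NZD 9,025,140.71 − NZD 8,824,000.00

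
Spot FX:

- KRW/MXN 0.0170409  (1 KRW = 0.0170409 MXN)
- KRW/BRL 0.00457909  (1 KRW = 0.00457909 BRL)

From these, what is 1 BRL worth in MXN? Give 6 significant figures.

BRL/MXN = 3.72146

1 BRL ÷ 0.00457909 = 218.384 KRW
218.384 KRW × 0.0170409 = 3.72146 MXN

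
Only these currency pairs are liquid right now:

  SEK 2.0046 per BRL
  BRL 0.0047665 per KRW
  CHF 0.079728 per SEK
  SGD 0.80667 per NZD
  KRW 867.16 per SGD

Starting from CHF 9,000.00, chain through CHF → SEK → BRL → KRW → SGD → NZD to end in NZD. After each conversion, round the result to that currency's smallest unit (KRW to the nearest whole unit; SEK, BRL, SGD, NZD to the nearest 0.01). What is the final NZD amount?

CHF 9,000.00 ÷ 0.079728 = SEK 112,883.80
SEK 112,883.80 ÷ 2.0046 = BRL 56,312.38
BRL 56,312.38 ÷ 0.0047665 = KRW 11,814,199
KRW 11,814,199 ÷ 867.16 = SGD 13,624.01
SGD 13,624.01 ÷ 0.80667 = NZD 16,889.20

NZD 16,889.20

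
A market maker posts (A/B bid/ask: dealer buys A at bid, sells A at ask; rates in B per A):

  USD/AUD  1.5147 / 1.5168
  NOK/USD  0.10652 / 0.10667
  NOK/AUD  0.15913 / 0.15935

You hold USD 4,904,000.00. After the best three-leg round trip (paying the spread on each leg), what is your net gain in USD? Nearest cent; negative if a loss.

Best loop USD → AUD → NOK → USD:
USD 4,904,000.00 × 1.5147 (sell USD at bid) = AUD 7,428,088.80
AUD 7,428,088.80 ÷ 0.15935 (buy NOK at ask) = NOK 46,614,928.15
NOK 46,614,928.15 × 0.10652 (sell NOK at bid) = USD 4,965,422.15

Net profit: USD 61,422.15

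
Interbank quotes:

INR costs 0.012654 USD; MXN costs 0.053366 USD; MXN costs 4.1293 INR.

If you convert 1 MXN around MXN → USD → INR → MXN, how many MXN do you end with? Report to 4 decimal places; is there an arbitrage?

Around MXN → USD → INR → MXN: 1 × 0.053366 ÷ 0.012654 ÷ 4.1293 = 1.021317
Product > 1; profitable direction is MXN → USD → INR → MXN.

1.0213 (arbitrage exists)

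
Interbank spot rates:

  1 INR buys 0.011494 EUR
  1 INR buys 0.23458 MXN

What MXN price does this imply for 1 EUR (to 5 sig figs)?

EUR/MXN = 20.409

1 EUR ÷ 0.011494 = 87.0019 INR
87.0019 INR × 0.23458 = 20.4089 MXN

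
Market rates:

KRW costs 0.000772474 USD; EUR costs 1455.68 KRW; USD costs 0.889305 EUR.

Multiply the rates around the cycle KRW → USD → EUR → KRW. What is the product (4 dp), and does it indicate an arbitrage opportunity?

Around KRW → USD → EUR → KRW: 1 × 0.000772474 × 0.889305 × 1455.68 = 1.000001
Product ≈ 1 (deviation 0.000%, within rounding noise).

1.0000 (no arbitrage)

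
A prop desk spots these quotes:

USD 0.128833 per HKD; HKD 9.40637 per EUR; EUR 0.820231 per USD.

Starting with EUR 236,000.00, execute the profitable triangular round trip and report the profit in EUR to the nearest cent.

Profitable loop is EUR → USD → HKD → EUR:
EUR 236,000.00 ÷ 0.820231 = USD 287,723.82
USD 287,723.82 ÷ 0.128833 = HKD 2,233,308.42
HKD 2,233,308.42 ÷ 9.40637 = EUR 237,425.11
Profit = EUR 237,425.11 − EUR 236,000.00

Profit: EUR 1,425.11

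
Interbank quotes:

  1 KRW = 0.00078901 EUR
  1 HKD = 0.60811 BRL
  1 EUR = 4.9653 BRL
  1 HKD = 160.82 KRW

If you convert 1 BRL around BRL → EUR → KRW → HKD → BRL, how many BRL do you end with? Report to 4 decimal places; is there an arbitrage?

0.9652 (arbitrage exists)

Around BRL → EUR → KRW → HKD → BRL: 1 ÷ 4.9653 ÷ 0.00078901 ÷ 160.82 × 0.60811 = 0.965193
Product < 1; profitable direction is BRL → HKD → KRW → EUR → BRL.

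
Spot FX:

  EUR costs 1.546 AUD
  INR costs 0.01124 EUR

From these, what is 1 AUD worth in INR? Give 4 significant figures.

AUD/INR = 57.55

1 AUD ÷ 1.546 = 0.646831 EUR
0.646831 EUR ÷ 0.01124 = 57.5472 INR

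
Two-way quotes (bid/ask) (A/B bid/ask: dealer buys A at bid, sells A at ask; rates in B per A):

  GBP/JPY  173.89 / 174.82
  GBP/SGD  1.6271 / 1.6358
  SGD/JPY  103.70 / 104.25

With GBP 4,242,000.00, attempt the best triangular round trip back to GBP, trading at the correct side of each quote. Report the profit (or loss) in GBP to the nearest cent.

Net profit: GBP 83,526.77

Best loop GBP → JPY → SGD → GBP:
GBP 4,242,000.00 × 173.89 (sell GBP at bid) = JPY 737,641,380
JPY 737,641,380 ÷ 104.25 (buy SGD at ask) = SGD 7,075,696.69
SGD 7,075,696.69 ÷ 1.6358 (buy GBP at ask) = GBP 4,325,526.77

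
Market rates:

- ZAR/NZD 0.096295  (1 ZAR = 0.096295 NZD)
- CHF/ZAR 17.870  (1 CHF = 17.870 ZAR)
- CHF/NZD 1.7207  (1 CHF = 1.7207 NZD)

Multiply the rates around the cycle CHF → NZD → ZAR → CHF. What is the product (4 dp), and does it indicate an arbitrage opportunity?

Around CHF → NZD → ZAR → CHF: 1 × 1.7207 ÷ 0.096295 ÷ 17.870 = 0.999947
Product ≈ 1 (deviation 0.005%, within rounding noise).

0.9999 (no arbitrage)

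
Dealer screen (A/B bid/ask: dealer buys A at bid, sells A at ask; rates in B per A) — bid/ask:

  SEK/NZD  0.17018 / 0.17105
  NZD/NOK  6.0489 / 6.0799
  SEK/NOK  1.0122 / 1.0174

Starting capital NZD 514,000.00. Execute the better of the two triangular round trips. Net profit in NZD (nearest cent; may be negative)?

Best loop NZD → NOK → SEK → NZD:
NZD 514,000.00 × 6.0489 (sell NZD at bid) = NOK 3,109,134.60
NOK 3,109,134.60 ÷ 1.0174 (buy SEK at ask) = SEK 3,055,960.88
SEK 3,055,960.88 × 0.17018 (sell SEK at bid) = NZD 520,063.42

Net profit: NZD 6,063.42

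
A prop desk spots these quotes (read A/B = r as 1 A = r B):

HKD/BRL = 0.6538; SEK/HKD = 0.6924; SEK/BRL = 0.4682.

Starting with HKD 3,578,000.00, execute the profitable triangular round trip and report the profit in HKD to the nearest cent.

Profitable loop is HKD → SEK → BRL → HKD:
HKD 3,578,000.00 ÷ 0.6924 = SEK 5,167,533.22
SEK 5,167,533.22 × 0.4682 = BRL 2,419,439.05
BRL 2,419,439.05 ÷ 0.6538 = HKD 3,700,579.77
Profit = HKD 3,700,579.77 − HKD 3,578,000.00

Profit: HKD 122,579.77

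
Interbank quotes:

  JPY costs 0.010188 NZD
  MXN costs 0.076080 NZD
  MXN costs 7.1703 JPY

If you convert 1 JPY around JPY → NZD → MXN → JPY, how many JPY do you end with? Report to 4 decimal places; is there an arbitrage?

0.9602 (arbitrage exists)

Around JPY → NZD → MXN → JPY: 1 × 0.010188 ÷ 0.076080 × 7.1703 = 0.960187
Product < 1; profitable direction is JPY → MXN → NZD → JPY.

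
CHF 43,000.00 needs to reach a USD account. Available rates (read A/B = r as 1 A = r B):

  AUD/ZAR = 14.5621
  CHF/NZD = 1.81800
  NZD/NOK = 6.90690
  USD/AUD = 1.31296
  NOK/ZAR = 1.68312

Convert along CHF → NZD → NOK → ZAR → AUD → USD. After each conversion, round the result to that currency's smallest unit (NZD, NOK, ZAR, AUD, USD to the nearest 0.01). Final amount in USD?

CHF 43,000.00 × 1.81800 = NZD 78,174.00
NZD 78,174.00 × 6.90690 = NOK 539,940.00
NOK 539,940.00 × 1.68312 = ZAR 908,783.81
ZAR 908,783.81 ÷ 14.5621 = AUD 62,407.47
AUD 62,407.47 ÷ 1.31296 = USD 47,531.89

USD 47,531.89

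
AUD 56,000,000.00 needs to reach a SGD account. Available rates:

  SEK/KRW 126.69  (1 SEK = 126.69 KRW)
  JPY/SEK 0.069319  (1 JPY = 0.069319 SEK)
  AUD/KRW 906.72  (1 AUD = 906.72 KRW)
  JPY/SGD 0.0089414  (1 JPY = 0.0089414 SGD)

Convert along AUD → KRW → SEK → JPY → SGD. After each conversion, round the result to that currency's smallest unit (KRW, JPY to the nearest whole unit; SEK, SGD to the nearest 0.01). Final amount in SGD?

AUD 56,000,000.00 × 906.72 = KRW 50,776,320,000
KRW 50,776,320,000 ÷ 126.69 = SEK 400,791,854.13
SEK 400,791,854.13 ÷ 0.069319 = JPY 5,781,847,028
JPY 5,781,847,028 × 0.0089414 = SGD 51,697,807.02

SGD 51,697,807.02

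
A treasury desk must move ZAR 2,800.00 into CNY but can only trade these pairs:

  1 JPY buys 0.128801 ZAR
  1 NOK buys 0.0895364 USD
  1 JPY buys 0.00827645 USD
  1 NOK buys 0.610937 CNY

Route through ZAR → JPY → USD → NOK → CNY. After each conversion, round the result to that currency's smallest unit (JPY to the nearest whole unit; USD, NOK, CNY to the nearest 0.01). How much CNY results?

CNY 1,227.65

ZAR 2,800.00 ÷ 0.128801 = JPY 21,739
JPY 21,739 × 0.00827645 = USD 179.92
USD 179.92 ÷ 0.0895364 = NOK 2,009.46
NOK 2,009.46 × 0.610937 = CNY 1,227.65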